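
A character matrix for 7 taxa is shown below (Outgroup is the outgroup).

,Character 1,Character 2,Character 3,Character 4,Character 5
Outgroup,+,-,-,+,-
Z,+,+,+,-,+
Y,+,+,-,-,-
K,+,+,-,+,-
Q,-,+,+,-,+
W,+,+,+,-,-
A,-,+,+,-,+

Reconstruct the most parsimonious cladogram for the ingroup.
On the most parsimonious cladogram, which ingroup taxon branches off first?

Character polarity is set by the outgroup: the derived state is whichever differs from the outgroup's state, so for Character 1, Character 4 the derived state is '-', and for the remaining characters it is '+'.
Character 1: derived state '-' in A and Q only — synapomorphy for {A, Q}.
All ingroup taxa share the derived state '+' for Character 2; it defines the ingroup but does not resolve relationships within it.
Character 3: derived state '+' in A, Q, W, and Z only — synapomorphy for {A, Q, W, Z}.
Only A, Q, W, Y, and Z show the derived state '-' for Character 4, supporting them as a clade.
Only A, Q, and Z show the derived state '+' for Character 5, supporting them as a clade.
Most parsimonious ingroup topology: ((((Z,(Q,A)),W),Y),K).
K is sister to the clade containing all other ingroup taxa, so it is the earliest-diverging (most basal) ingroup lineage.

K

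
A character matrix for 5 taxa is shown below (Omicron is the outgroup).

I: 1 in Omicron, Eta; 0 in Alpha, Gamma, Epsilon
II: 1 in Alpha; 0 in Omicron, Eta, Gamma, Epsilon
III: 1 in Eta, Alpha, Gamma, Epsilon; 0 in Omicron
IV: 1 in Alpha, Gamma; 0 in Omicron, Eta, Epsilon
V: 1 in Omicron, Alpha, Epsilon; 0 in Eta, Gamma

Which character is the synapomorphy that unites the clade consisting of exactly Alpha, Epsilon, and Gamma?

I

Character polarity is set by the outgroup: the derived state is whichever differs from the outgroup's state, so for I, V the derived state is '0', and for the remaining characters it is '1'.
I: derived state '0' in Alpha, Epsilon, and Gamma only — synapomorphy for {Alpha, Epsilon, Gamma}.
II: derived state '1' in Alpha only — an autapomorphy, so it tells us nothing about relationships among taxa.
All ingroup taxa share the derived state '1' for III; it defines the ingroup but does not resolve relationships within it.
IV (derived state '1') is shared by Alpha and Gamma — a synapomorphy uniting that clade.
V (state '0') occurs in Eta and Gamma but conflicts with the nesting implied by the other characters — most parsimoniously interpreted as homoplasy.
Most parsimonious ingroup topology: (Eta,((Alpha,Gamma),Epsilon)).
The clade {Alpha, Epsilon, Gamma} is supported by I: its derived state '0' occurs in exactly those taxa and in no other taxon (including the outgroup).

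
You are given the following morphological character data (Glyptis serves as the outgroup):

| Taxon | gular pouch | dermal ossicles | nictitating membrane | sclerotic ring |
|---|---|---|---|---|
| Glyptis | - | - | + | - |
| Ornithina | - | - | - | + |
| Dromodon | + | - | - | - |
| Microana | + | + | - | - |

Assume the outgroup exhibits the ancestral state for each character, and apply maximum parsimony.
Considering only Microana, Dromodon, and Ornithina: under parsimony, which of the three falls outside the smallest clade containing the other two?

Ornithina

Character polarity is set by the outgroup: the derived state is whichever differs from the outgroup's state, so for nictitating membrane the derived state is '-', and for the remaining characters it is '+'.
gular pouch: derived state '+' in Dromodon and Microana only — synapomorphy for {Dromodon, Microana}.
dermal ossicles (derived state '+') is unique to Microana (autapomorphy; uninformative for grouping).
nictitating membrane (derived state '-') is shared by all ingroup taxa — unites the whole ingroup.
sclerotic ring (derived state '+') is unique to Ornithina (autapomorphy; uninformative for grouping).
Most parsimonious ingroup topology: (Ornithina,(Dromodon,Microana)).
Dromodon and Microana share a more recent common ancestor with each other than either does with Ornithina, so Ornithina is the least closely related of the three.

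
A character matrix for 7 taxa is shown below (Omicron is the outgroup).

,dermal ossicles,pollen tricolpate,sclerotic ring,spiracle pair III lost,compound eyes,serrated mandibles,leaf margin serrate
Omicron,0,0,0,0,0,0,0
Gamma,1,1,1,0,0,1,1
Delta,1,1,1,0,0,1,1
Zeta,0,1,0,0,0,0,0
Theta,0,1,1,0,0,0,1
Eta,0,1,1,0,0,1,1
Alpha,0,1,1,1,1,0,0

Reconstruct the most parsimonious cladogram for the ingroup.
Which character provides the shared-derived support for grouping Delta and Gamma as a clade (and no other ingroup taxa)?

The outgroup has state '0' for every character, so '1' is the derived state throughout.
dermal ossicles: derived state '1' in Delta and Gamma only — synapomorphy for {Delta, Gamma}.
pollen tricolpate (derived state '1') is shared by all ingroup taxa — unites the whole ingroup.
sclerotic ring (derived state '1') is shared by Alpha, Delta, Eta, Gamma, and Theta — a synapomorphy uniting that clade.
spiracle pair III lost: derived state '1' in Alpha only — an autapomorphy, so it tells us nothing about relationships among taxa.
compound eyes: derived state '1' in Alpha only — an autapomorphy, so it tells us nothing about relationships among taxa.
serrated mandibles: derived state '1' in Delta, Eta, and Gamma only — synapomorphy for {Delta, Eta, Gamma}.
leaf margin serrate (derived state '1') is shared by Delta, Eta, Gamma, and Theta — a synapomorphy uniting that clade.
Most parsimonious ingroup topology: (((((Gamma,Delta),Eta),Theta),Alpha),Zeta).
The clade {Delta, Gamma} is supported by dermal ossicles: its derived state '1' occurs in exactly those taxa and in no other taxon (including the outgroup).

dermal ossicles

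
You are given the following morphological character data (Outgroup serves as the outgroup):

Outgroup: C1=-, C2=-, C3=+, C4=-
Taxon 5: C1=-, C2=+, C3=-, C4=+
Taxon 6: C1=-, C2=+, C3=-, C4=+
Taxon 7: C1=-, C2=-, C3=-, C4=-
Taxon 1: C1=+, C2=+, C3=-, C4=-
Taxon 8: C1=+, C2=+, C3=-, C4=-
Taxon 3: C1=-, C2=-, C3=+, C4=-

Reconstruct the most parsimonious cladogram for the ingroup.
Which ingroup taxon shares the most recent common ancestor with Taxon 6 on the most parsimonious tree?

Taxon 5

Character polarity is set by the outgroup: the derived state is whichever differs from the outgroup's state, so for C3 the derived state is '-', and for the remaining characters it is '+'.
C1: derived state '+' in Taxon 1 and Taxon 8 only — synapomorphy for {Taxon 1, Taxon 8}.
C2 (derived state '+') is shared by Taxon 1, Taxon 5, Taxon 6, and Taxon 8 — a synapomorphy uniting that clade.
C3 (derived state '-') is shared by Taxon 1, Taxon 5, Taxon 6, Taxon 7, and Taxon 8 — a synapomorphy uniting that clade.
C4 (derived state '+') is shared by Taxon 5 and Taxon 6 — a synapomorphy uniting that clade.
Most parsimonious ingroup topology: ((((Taxon 5,Taxon 6),(Taxon 1,Taxon 8)),Taxon 7),Taxon 3).
Taxon 6 and Taxon 5 form a cherry on this tree, so they are sister taxa.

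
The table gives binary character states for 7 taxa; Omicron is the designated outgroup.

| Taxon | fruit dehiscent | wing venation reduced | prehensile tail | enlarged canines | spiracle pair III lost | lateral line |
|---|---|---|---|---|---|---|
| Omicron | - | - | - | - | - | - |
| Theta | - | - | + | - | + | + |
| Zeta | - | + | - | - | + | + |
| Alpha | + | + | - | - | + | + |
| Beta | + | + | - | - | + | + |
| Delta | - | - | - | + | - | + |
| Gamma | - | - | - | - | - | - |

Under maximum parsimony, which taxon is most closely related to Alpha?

The outgroup has state '-' for every character, so '+' is the derived state throughout.
fruit dehiscent (derived state '+') is shared by Alpha and Beta — a synapomorphy uniting that clade.
Only Alpha, Beta, and Zeta show the derived state '+' for wing venation reduced, supporting them as a clade.
prehensile tail: derived state '+' in Theta only — an autapomorphy, so it tells us nothing about relationships among taxa.
enlarged canines (derived state '+') is unique to Delta (autapomorphy; uninformative for grouping).
spiracle pair III lost (derived state '+') is shared by Alpha, Beta, Theta, and Zeta — a synapomorphy uniting that clade.
lateral line: derived state '+' in Alpha, Beta, Delta, Theta, and Zeta only — synapomorphy for {Alpha, Beta, Delta, Theta, Zeta}.
Most parsimonious ingroup topology: (((Theta,(Zeta,(Alpha,Beta))),Delta),Gamma).
Alpha and Beta form a cherry on this tree, so they are sister taxa.

Beta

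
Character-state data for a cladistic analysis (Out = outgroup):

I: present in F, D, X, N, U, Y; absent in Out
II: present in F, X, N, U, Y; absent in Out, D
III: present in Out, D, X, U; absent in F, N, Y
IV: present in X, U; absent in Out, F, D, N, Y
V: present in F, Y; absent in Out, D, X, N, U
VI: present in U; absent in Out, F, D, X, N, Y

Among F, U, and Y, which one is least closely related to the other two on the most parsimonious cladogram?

U

Character polarity is set by the outgroup: the derived state is whichever differs from the outgroup's state, so for III the derived state is 'absent', and for the remaining characters it is 'present'.
All ingroup taxa share the derived state 'present' for I; it defines the ingroup but does not resolve relationships within it.
II (derived state 'present') is shared by F, N, U, X, and Y — a synapomorphy uniting that clade.
Only F, N, and Y show the derived state 'absent' for III, supporting them as a clade.
Only U and X show the derived state 'present' for IV, supporting them as a clade.
V: derived state 'present' in F and Y only — synapomorphy for {F, Y}.
VI: derived state 'present' in U only — an autapomorphy, so it tells us nothing about relationships among taxa.
Most parsimonious ingroup topology: ((((F,Y),N),(X,U)),D).
Y and F share a more recent common ancestor with each other than either does with U, so U is the least closely related of the three.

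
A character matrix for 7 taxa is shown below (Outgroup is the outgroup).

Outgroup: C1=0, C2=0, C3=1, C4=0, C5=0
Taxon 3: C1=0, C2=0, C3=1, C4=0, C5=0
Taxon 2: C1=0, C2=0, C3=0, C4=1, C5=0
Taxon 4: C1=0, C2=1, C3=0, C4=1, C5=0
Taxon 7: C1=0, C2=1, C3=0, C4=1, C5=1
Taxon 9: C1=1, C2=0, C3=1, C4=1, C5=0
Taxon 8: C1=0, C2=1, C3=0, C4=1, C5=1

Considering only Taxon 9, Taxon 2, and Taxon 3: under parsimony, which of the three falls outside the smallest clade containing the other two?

Taxon 3

Character polarity is set by the outgroup: the derived state is whichever differs from the outgroup's state, so for C3 the derived state is '0', and for the remaining characters it is '1'.
C1 (derived state '1') is unique to Taxon 9 (autapomorphy; uninformative for grouping).
Only Taxon 4, Taxon 7, and Taxon 8 show the derived state '1' for C2, supporting them as a clade.
C3 (derived state '0') is shared by Taxon 2, Taxon 4, Taxon 7, and Taxon 8 — a synapomorphy uniting that clade.
C4: derived state '1' in Taxon 2, Taxon 4, Taxon 7, Taxon 8, and Taxon 9 only — synapomorphy for {Taxon 2, Taxon 4, Taxon 7, Taxon 8, Taxon 9}.
C5 (derived state '1') is shared by Taxon 7 and Taxon 8 — a synapomorphy uniting that clade.
Most parsimonious ingroup topology: (Taxon 3,((Taxon 2,(Taxon 4,(Taxon 7,Taxon 8))),Taxon 9)).
Taxon 2 and Taxon 9 share a more recent common ancestor with each other than either does with Taxon 3, so Taxon 3 is the least closely related of the three.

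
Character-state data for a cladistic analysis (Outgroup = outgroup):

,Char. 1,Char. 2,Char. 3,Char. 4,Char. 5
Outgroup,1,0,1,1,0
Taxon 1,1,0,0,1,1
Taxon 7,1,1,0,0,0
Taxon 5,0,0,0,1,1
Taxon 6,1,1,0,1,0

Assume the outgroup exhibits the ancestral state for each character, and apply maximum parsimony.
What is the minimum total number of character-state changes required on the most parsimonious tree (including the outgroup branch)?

5

Character polarity is set by the outgroup: the derived state is whichever differs from the outgroup's state, so for Char. 1, Char. 3, Char. 4 the derived state is '0', and for the remaining characters it is '1'.
Char. 1 (derived state '0') is unique to Taxon 5 (autapomorphy; uninformative for grouping).
Char. 2: derived state '1' in Taxon 6 and Taxon 7 only — synapomorphy for {Taxon 6, Taxon 7}.
All ingroup taxa share the derived state '0' for Char. 3; it defines the ingroup but does not resolve relationships within it.
Char. 4 (derived state '0') is unique to Taxon 7 (autapomorphy; uninformative for grouping).
Char. 5 (derived state '1') is shared by Taxon 1 and Taxon 5 — a synapomorphy uniting that clade.
Most parsimonious ingroup topology: ((Taxon 1,Taxon 5),(Taxon 7,Taxon 6)).
Changes per character on this tree: Char. 1: 1; Char. 2: 1; Char. 3: 1; Char. 4: 1; Char. 5: 1.
Total = 5.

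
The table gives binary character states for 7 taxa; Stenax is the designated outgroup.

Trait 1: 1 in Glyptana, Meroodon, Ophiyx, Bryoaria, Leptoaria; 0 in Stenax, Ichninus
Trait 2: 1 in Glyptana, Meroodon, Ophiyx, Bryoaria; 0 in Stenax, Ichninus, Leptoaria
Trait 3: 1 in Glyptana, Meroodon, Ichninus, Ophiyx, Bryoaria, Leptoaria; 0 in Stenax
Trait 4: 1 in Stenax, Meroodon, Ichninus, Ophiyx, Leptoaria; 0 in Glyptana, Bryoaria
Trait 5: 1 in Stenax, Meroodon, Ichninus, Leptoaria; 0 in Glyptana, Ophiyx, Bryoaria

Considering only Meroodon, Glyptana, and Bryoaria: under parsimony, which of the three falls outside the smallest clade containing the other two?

Character polarity is set by the outgroup: the derived state is whichever differs from the outgroup's state, so for Trait 4, Trait 5 the derived state is '0', and for the remaining characters it is '1'.
Trait 1: derived state '1' in Bryoaria, Glyptana, Leptoaria, Meroodon, and Ophiyx only — synapomorphy for {Bryoaria, Glyptana, Leptoaria, Meroodon, Ophiyx}.
Only Bryoaria, Glyptana, Meroodon, and Ophiyx show the derived state '1' for Trait 2, supporting them as a clade.
All ingroup taxa share the derived state '1' for Trait 3; it defines the ingroup but does not resolve relationships within it.
Trait 4 (derived state '0') is shared by Bryoaria and Glyptana — a synapomorphy uniting that clade.
Only Bryoaria, Glyptana, and Ophiyx show the derived state '0' for Trait 5, supporting them as a clade.
Most parsimonious ingroup topology: (((((Glyptana,Bryoaria),Ophiyx),Meroodon),Leptoaria),Ichninus).
Glyptana and Bryoaria share a more recent common ancestor with each other than either does with Meroodon, so Meroodon is the least closely related of the three.

Meroodon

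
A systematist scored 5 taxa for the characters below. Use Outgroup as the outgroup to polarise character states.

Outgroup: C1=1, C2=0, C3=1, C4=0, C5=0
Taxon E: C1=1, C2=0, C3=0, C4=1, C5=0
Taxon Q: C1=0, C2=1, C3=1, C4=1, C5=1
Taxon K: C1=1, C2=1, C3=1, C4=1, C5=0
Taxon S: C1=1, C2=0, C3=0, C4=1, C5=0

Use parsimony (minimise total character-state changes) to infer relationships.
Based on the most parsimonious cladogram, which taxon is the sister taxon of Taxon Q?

Taxon K

Character polarity is set by the outgroup: the derived state is whichever differs from the outgroup's state, so for C1, C3 the derived state is '0', and for the remaining characters it is '1'.
C1: derived state '0' in Taxon Q only — an autapomorphy, so it tells us nothing about relationships among taxa.
C2 (derived state '1') is shared by Taxon K and Taxon Q — a synapomorphy uniting that clade.
C3 (derived state '0') is shared by Taxon E and Taxon S — a synapomorphy uniting that clade.
C4 (derived state '1') is shared by all ingroup taxa — unites the whole ingroup.
C5: derived state '1' in Taxon Q only — an autapomorphy, so it tells us nothing about relationships among taxa.
Most parsimonious ingroup topology: ((Taxon E,Taxon S),(Taxon Q,Taxon K)).
Taxon Q and Taxon K form a cherry on this tree, so they are sister taxa.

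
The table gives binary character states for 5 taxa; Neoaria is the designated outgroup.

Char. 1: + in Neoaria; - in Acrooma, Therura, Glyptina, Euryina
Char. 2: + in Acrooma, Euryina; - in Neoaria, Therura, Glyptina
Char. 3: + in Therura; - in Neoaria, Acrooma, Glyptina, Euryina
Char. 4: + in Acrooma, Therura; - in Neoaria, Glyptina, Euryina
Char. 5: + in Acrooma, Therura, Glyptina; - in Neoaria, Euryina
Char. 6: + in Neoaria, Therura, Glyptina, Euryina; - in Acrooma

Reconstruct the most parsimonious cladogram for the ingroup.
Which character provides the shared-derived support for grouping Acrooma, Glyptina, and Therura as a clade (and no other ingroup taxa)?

Character polarity is set by the outgroup: the derived state is whichever differs from the outgroup's state, so for Char. 1, Char. 6 the derived state is '-', and for the remaining characters it is '+'.
Char. 1 (derived state '-') is shared by all ingroup taxa — unites the whole ingroup.
Char. 2 (state '+') occurs in Acrooma and Euryina but conflicts with the nesting implied by the other characters — most parsimoniously interpreted as homoplasy.
Char. 3: derived state '+' in Therura only — an autapomorphy, so it tells us nothing about relationships among taxa.
Char. 4: derived state '+' in Acrooma and Therura only — synapomorphy for {Acrooma, Therura}.
Only Acrooma, Glyptina, and Therura show the derived state '+' for Char. 5, supporting them as a clade.
Char. 6: derived state '-' in Acrooma only — an autapomorphy, so it tells us nothing about relationships among taxa.
Most parsimonious ingroup topology: (((Acrooma,Therura),Glyptina),Euryina).
The clade {Acrooma, Glyptina, Therura} is supported by Char. 5: its derived state '+' occurs in exactly those taxa and in no other taxon (including the outgroup).

Char. 5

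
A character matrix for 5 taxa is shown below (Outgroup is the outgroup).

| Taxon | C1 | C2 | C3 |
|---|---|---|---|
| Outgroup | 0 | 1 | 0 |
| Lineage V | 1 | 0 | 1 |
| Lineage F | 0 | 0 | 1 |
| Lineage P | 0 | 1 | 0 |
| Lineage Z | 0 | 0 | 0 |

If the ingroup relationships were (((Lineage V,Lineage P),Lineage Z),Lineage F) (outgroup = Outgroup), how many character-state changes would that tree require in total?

Map each character onto (((Lineage V,Lineage P),Lineage Z),Lineage F) (rooted by Outgroup) and count the minimum state changes it requires (Fitch parsimony):
C1: 1; C2: 2; C3: 2.
Total tree length = 5.

5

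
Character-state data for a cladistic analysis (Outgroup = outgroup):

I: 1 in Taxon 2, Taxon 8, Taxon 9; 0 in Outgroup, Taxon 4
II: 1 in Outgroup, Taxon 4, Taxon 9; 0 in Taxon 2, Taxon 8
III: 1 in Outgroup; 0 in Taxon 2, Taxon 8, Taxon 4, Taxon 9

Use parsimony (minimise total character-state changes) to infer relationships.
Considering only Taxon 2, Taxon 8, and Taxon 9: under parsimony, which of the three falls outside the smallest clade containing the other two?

Taxon 9

Character polarity is set by the outgroup: the derived state is whichever differs from the outgroup's state, so for II, III the derived state is '0', and for the remaining characters it is '1'.
I: derived state '1' in Taxon 2, Taxon 8, and Taxon 9 only — synapomorphy for {Taxon 2, Taxon 8, Taxon 9}.
Only Taxon 2 and Taxon 8 show the derived state '0' for II, supporting them as a clade.
All ingroup taxa share the derived state '0' for III; it defines the ingroup but does not resolve relationships within it.
Most parsimonious ingroup topology: (((Taxon 2,Taxon 8),Taxon 9),Taxon 4).
Taxon 8 and Taxon 2 share a more recent common ancestor with each other than either does with Taxon 9, so Taxon 9 is the least closely related of the three.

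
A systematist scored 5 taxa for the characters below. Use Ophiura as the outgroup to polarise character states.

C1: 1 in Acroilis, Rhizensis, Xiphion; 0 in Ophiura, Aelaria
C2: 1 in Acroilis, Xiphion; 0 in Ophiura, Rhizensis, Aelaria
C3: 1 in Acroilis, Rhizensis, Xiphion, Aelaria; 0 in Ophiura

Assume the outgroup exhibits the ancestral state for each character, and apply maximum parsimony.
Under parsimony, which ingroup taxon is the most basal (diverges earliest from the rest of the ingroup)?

The outgroup has state '0' for every character, so '1' is the derived state throughout.
Only Acroilis, Rhizensis, and Xiphion show the derived state '1' for C1, supporting them as a clade.
Only Acroilis and Xiphion show the derived state '1' for C2, supporting them as a clade.
All ingroup taxa share the derived state '1' for C3; it defines the ingroup but does not resolve relationships within it.
Most parsimonious ingroup topology: (((Acroilis,Xiphion),Rhizensis),Aelaria).
Aelaria is sister to the clade containing all other ingroup taxa, so it is the earliest-diverging (most basal) ingroup lineage.

Aelaria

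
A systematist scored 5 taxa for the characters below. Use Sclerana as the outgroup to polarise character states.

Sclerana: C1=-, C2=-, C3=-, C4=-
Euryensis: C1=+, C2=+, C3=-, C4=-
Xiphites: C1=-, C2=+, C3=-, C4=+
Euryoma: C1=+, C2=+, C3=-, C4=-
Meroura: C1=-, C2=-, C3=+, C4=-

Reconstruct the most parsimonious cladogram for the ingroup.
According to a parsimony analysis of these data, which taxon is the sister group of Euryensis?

The outgroup has state '-' for every character, so '+' is the derived state throughout.
C1 (derived state '+') is shared by Euryensis and Euryoma — a synapomorphy uniting that clade.
Only Euryensis, Euryoma, and Xiphites show the derived state '+' for C2, supporting them as a clade.
C3 (derived state '+') is unique to Meroura (autapomorphy; uninformative for grouping).
C4: derived state '+' in Xiphites only — an autapomorphy, so it tells us nothing about relationships among taxa.
Most parsimonious ingroup topology: (((Euryensis,Euryoma),Xiphites),Meroura).
Euryensis and Euryoma form a cherry on this tree, so they are sister taxa.

Euryoma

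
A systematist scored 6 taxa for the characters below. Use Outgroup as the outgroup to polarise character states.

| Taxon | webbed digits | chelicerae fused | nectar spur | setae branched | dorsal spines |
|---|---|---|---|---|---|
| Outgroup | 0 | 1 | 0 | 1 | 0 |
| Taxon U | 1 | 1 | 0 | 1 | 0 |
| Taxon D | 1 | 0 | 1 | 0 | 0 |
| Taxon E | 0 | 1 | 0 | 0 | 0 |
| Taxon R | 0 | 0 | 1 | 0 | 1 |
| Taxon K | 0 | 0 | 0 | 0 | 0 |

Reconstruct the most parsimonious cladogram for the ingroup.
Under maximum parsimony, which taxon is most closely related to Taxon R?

Taxon D

Character polarity is set by the outgroup: the derived state is whichever differs from the outgroup's state, so for chelicerae fused, setae branched the derived state is '0', and for the remaining characters it is '1'.
webbed digits groups Taxon D and Taxon U, which is incompatible with the clades supported by the remaining characters; treating it as convergent (homoplasy) costs fewer steps than any alternative tree.
Only Taxon D, Taxon K, and Taxon R show the derived state '0' for chelicerae fused, supporting them as a clade.
nectar spur: derived state '1' in Taxon D and Taxon R only — synapomorphy for {Taxon D, Taxon R}.
setae branched: derived state '0' in Taxon D, Taxon E, Taxon K, and Taxon R only — synapomorphy for {Taxon D, Taxon E, Taxon K, Taxon R}.
dorsal spines (derived state '1') is unique to Taxon R (autapomorphy; uninformative for grouping).
Most parsimonious ingroup topology: (Taxon U,(((Taxon D,Taxon R),Taxon K),Taxon E)).
Taxon R and Taxon D form a cherry on this tree, so they are sister taxa.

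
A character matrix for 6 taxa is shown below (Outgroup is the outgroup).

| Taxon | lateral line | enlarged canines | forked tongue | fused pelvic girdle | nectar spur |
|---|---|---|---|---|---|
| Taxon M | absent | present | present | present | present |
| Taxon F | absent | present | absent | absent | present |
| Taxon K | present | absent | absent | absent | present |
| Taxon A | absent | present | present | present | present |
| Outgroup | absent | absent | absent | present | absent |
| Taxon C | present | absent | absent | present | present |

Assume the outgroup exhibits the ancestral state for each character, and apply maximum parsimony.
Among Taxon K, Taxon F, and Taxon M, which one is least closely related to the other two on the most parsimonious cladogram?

Taxon K

Character polarity is set by the outgroup: the derived state is whichever differs from the outgroup's state, so for fused pelvic girdle the derived state is 'absent', and for the remaining characters it is 'present'.
Only Taxon C and Taxon K show the derived state 'present' for lateral line, supporting them as a clade.
enlarged canines: derived state 'present' in Taxon A, Taxon F, and Taxon M only — synapomorphy for {Taxon A, Taxon F, Taxon M}.
Only Taxon A and Taxon M show the derived state 'present' for forked tongue, supporting them as a clade.
fused pelvic girdle (state 'absent') occurs in Taxon F and Taxon K but conflicts with the nesting implied by the other characters — most parsimoniously interpreted as homoplasy.
nectar spur (derived state 'present') is shared by all ingroup taxa — unites the whole ingroup.
Most parsimonious ingroup topology: ((Taxon F,(Taxon A,Taxon M)),(Taxon K,Taxon C)).
Taxon M and Taxon F share a more recent common ancestor with each other than either does with Taxon K, so Taxon K is the least closely related of the three.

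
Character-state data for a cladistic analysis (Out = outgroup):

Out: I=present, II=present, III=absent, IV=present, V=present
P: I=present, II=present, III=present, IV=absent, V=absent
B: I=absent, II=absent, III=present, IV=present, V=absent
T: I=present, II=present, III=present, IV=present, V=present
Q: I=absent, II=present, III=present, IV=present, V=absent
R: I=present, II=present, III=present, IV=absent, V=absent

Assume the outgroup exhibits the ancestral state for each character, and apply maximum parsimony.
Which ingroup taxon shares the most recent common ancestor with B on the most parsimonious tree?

Character polarity is set by the outgroup: the derived state is whichever differs from the outgroup's state, so for I, II, IV, V the derived state is 'absent', and for the remaining characters it is 'present'.
I: derived state 'absent' in B and Q only — synapomorphy for {B, Q}.
II: derived state 'absent' in B only — an autapomorphy, so it tells us nothing about relationships among taxa.
All ingroup taxa share the derived state 'present' for III; it defines the ingroup but does not resolve relationships within it.
IV: derived state 'absent' in P and R only — synapomorphy for {P, R}.
V: derived state 'absent' in B, P, Q, and R only — synapomorphy for {B, P, Q, R}.
Most parsimonious ingroup topology: (((P,R),(B,Q)),T).
B and Q form a cherry on this tree, so they are sister taxa.

Q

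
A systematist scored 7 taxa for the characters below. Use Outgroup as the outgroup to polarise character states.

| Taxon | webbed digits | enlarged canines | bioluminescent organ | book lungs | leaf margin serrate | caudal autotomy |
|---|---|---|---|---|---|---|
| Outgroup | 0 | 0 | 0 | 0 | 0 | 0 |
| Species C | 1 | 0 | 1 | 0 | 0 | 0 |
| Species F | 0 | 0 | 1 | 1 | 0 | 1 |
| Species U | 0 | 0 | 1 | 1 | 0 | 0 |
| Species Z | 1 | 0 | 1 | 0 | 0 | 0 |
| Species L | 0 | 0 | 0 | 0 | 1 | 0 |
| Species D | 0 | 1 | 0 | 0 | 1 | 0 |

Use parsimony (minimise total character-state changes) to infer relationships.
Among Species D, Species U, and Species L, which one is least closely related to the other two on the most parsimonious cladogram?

The outgroup has state '0' for every character, so '1' is the derived state throughout.
webbed digits: derived state '1' in Species C and Species Z only — synapomorphy for {Species C, Species Z}.
enlarged canines: derived state '1' in Species D only — an autapomorphy, so it tells us nothing about relationships among taxa.
Only Species C, Species F, Species U, and Species Z show the derived state '1' for bioluminescent organ, supporting them as a clade.
Only Species F and Species U show the derived state '1' for book lungs, supporting them as a clade.
Only Species D and Species L show the derived state '1' for leaf margin serrate, supporting them as a clade.
caudal autotomy: derived state '1' in Species F only — an autapomorphy, so it tells us nothing about relationships among taxa.
Most parsimonious ingroup topology: (((Species C,Species Z),(Species F,Species U)),(Species L,Species D)).
Species D and Species L share a more recent common ancestor with each other than either does with Species U, so Species U is the least closely related of the three.

Species U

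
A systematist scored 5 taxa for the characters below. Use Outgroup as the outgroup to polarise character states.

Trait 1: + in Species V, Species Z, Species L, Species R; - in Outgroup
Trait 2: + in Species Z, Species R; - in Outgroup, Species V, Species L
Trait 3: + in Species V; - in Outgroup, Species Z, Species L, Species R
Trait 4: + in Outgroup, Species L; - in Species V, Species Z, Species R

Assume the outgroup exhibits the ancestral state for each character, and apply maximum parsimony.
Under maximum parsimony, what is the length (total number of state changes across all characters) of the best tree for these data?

Character polarity is set by the outgroup: the derived state is whichever differs from the outgroup's state, so for Trait 4 the derived state is '-', and for the remaining characters it is '+'.
All ingroup taxa share the derived state '+' for Trait 1; it defines the ingroup but does not resolve relationships within it.
Trait 2 (derived state '+') is shared by Species R and Species Z — a synapomorphy uniting that clade.
Trait 3: derived state '+' in Species V only — an autapomorphy, so it tells us nothing about relationships among taxa.
Trait 4: derived state '-' in Species R, Species V, and Species Z only — synapomorphy for {Species R, Species V, Species Z}.
Most parsimonious ingroup topology: ((Species V,(Species Z,Species R)),Species L).
Changes per character on this tree: Trait 1: 1; Trait 2: 1; Trait 3: 1; Trait 4: 1.
Total = 4.

4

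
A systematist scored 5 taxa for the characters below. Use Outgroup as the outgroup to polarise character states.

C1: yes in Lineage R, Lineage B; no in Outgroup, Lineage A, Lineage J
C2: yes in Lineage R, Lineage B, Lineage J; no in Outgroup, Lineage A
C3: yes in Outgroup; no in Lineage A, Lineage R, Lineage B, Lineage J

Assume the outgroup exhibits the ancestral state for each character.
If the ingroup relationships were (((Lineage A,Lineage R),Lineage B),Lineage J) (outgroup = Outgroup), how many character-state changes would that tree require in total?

5

Map each character onto (((Lineage A,Lineage R),Lineage B),Lineage J) (rooted by Outgroup) and count the minimum state changes it requires (Fitch parsimony):
C1: 2; C2: 2; C3: 1.
Total tree length = 5.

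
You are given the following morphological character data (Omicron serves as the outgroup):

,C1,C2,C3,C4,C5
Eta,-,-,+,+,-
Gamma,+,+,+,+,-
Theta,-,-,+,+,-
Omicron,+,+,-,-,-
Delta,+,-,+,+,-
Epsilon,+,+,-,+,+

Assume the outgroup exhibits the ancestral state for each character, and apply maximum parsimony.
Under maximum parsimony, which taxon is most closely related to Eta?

Character polarity is set by the outgroup: the derived state is whichever differs from the outgroup's state, so for C1, C2 the derived state is '-', and for the remaining characters it is '+'.
Only Eta and Theta show the derived state '-' for C1, supporting them as a clade.
C2 (derived state '-') is shared by Delta, Eta, and Theta — a synapomorphy uniting that clade.
C3: derived state '+' in Delta, Eta, Gamma, and Theta only — synapomorphy for {Delta, Eta, Gamma, Theta}.
All ingroup taxa share the derived state '+' for C4; it defines the ingroup but does not resolve relationships within it.
C5 (derived state '+') is unique to Epsilon (autapomorphy; uninformative for grouping).
Most parsimonious ingroup topology: ((((Eta,Theta),Delta),Gamma),Epsilon).
Eta and Theta form a cherry on this tree, so they are sister taxa.

Theta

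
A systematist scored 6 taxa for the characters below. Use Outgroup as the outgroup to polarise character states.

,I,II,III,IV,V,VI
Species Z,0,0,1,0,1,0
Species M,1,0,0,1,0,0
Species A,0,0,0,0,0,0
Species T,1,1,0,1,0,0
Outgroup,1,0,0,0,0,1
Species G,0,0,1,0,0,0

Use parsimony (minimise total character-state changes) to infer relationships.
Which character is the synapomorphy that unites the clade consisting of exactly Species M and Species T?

Character polarity is set by the outgroup: the derived state is whichever differs from the outgroup's state, so for I, VI the derived state is '0', and for the remaining characters it is '1'.
Only Species A, Species G, and Species Z show the derived state '0' for I, supporting them as a clade.
II: derived state '1' in Species T only — an autapomorphy, so it tells us nothing about relationships among taxa.
Only Species G and Species Z show the derived state '1' for III, supporting them as a clade.
Only Species M and Species T show the derived state '1' for IV, supporting them as a clade.
V (derived state '1') is unique to Species Z (autapomorphy; uninformative for grouping).
All ingroup taxa share the derived state '0' for VI; it defines the ingroup but does not resolve relationships within it.
Most parsimonious ingroup topology: ((Species M,Species T),(Species A,(Species Z,Species G))).
The clade {Species M, Species T} is supported by IV: its derived state '1' occurs in exactly those taxa and in no other taxon (including the outgroup).

IV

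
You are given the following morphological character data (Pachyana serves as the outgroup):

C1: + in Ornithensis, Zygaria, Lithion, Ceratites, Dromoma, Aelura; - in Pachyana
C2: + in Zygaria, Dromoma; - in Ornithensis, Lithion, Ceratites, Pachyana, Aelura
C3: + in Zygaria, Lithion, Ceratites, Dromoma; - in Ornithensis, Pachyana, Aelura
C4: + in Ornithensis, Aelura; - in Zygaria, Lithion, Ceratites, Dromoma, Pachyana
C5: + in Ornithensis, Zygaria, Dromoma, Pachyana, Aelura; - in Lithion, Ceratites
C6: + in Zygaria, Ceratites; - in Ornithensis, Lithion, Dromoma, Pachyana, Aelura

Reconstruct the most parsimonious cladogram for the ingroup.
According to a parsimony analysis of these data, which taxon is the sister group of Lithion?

Character polarity is set by the outgroup: the derived state is whichever differs from the outgroup's state, so for C5 the derived state is '-', and for the remaining characters it is '+'.
All ingroup taxa share the derived state '+' for C1; it defines the ingroup but does not resolve relationships within it.
Only Dromoma and Zygaria show the derived state '+' for C2, supporting them as a clade.
C3: derived state '+' in Ceratites, Dromoma, Lithion, and Zygaria only — synapomorphy for {Ceratites, Dromoma, Lithion, Zygaria}.
C4: derived state '+' in Aelura and Ornithensis only — synapomorphy for {Aelura, Ornithensis}.
C5 (derived state '-') is shared by Ceratites and Lithion — a synapomorphy uniting that clade.
C6 (state '+') occurs in Ceratites and Zygaria but conflicts with the nesting implied by the other characters — most parsimoniously interpreted as homoplasy.
Most parsimonious ingroup topology: (((Zygaria,Dromoma),(Ceratites,Lithion)),(Aelura,Ornithensis)).
Lithion and Ceratites form a cherry on this tree, so they are sister taxa.

Ceratites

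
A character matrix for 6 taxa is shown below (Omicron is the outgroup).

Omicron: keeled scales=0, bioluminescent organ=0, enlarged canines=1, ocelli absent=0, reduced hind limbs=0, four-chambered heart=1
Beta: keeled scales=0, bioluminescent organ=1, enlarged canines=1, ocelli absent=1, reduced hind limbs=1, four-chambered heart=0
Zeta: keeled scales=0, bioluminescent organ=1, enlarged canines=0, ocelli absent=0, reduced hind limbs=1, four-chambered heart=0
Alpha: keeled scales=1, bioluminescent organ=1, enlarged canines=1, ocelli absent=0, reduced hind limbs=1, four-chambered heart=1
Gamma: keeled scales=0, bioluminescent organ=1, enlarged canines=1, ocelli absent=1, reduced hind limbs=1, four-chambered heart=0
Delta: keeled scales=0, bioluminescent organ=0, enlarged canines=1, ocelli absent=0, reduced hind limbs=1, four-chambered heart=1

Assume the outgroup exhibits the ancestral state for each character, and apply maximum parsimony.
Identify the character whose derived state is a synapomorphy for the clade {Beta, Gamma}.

Character polarity is set by the outgroup: the derived state is whichever differs from the outgroup's state, so for enlarged canines, four-chambered heart the derived state is '0', and for the remaining characters it is '1'.
keeled scales: derived state '1' in Alpha only — an autapomorphy, so it tells us nothing about relationships among taxa.
bioluminescent organ: derived state '1' in Alpha, Beta, Gamma, and Zeta only — synapomorphy for {Alpha, Beta, Gamma, Zeta}.
enlarged canines (derived state '0') is unique to Zeta (autapomorphy; uninformative for grouping).
ocelli absent (derived state '1') is shared by Beta and Gamma — a synapomorphy uniting that clade.
All ingroup taxa share the derived state '1' for reduced hind limbs; it defines the ingroup but does not resolve relationships within it.
four-chambered heart (derived state '0') is shared by Beta, Gamma, and Zeta — a synapomorphy uniting that clade.
Most parsimonious ingroup topology: ((((Beta,Gamma),Zeta),Alpha),Delta).
The clade {Beta, Gamma} is supported by ocelli absent: its derived state '1' occurs in exactly those taxa and in no other taxon (including the outgroup).

ocelli absent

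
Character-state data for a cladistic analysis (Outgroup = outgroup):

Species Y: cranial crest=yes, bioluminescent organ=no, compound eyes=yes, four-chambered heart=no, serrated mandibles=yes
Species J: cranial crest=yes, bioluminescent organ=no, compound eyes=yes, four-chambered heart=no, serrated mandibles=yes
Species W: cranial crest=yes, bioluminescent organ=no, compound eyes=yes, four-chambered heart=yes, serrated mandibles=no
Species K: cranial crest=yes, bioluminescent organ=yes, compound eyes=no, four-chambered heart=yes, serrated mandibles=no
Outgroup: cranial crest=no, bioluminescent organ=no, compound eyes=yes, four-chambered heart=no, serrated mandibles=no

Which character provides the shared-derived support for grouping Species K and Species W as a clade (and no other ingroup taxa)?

four-chambered heart

Character polarity is set by the outgroup: the derived state is whichever differs from the outgroup's state, so for compound eyes the derived state is 'no', and for the remaining characters it is 'yes'.
cranial crest (derived state 'yes') is shared by all ingroup taxa — unites the whole ingroup.
bioluminescent organ: derived state 'yes' in Species K only — an autapomorphy, so it tells us nothing about relationships among taxa.
compound eyes: derived state 'no' in Species K only — an autapomorphy, so it tells us nothing about relationships among taxa.
four-chambered heart: derived state 'yes' in Species K and Species W only — synapomorphy for {Species K, Species W}.
serrated mandibles (derived state 'yes') is shared by Species J and Species Y — a synapomorphy uniting that clade.
Most parsimonious ingroup topology: ((Species J,Species Y),(Species W,Species K)).
The clade {Species K, Species W} is supported by four-chambered heart: its derived state 'yes' occurs in exactly those taxa and in no other taxon (including the outgroup).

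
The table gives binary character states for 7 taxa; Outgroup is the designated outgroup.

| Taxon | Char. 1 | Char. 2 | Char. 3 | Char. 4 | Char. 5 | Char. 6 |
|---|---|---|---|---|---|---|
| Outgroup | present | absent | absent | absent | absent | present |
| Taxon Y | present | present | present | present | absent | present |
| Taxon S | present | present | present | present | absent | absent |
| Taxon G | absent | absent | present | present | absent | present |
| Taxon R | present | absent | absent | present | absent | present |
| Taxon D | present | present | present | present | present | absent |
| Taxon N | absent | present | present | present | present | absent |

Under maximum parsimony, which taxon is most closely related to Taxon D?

Taxon N

Character polarity is set by the outgroup: the derived state is whichever differs from the outgroup's state, so for Char. 1, Char. 6 the derived state is 'absent', and for the remaining characters it is 'present'.
Char. 1 groups Taxon G and Taxon N, which is incompatible with the clades supported by the remaining characters; treating it as convergent (homoplasy) costs fewer steps than any alternative tree.
Only Taxon D, Taxon N, Taxon S, and Taxon Y show the derived state 'present' for Char. 2, supporting them as a clade.
Only Taxon D, Taxon G, Taxon N, Taxon S, and Taxon Y show the derived state 'present' for Char. 3, supporting them as a clade.
Char. 4 (derived state 'present') is shared by all ingroup taxa — unites the whole ingroup.
Only Taxon D and Taxon N show the derived state 'present' for Char. 5, supporting them as a clade.
Char. 6 (derived state 'absent') is shared by Taxon D, Taxon N, and Taxon S — a synapomorphy uniting that clade.
Most parsimonious ingroup topology: (((Taxon Y,(Taxon S,(Taxon D,Taxon N))),Taxon G),Taxon R).
Taxon D and Taxon N form a cherry on this tree, so they are sister taxa.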